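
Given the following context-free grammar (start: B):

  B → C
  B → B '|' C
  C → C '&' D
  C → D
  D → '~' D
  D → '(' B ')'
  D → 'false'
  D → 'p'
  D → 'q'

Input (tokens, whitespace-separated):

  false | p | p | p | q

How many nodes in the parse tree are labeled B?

5

[B [B [B [B [B [C [D false]]] | [C [D p]]] | [C [D p]]] | [C [D p]]] | [C [D q]]]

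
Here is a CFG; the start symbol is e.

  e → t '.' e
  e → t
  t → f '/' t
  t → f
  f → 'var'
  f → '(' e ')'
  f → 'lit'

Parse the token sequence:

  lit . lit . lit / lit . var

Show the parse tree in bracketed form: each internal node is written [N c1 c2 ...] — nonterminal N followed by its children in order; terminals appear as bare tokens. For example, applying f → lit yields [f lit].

e
t . e
f . e
lit . e
lit . t . e
lit . f . e
lit . lit . e
lit . lit . t . e
lit . lit . f / t . e
lit . lit . lit / t . e
lit . lit . lit / f . e
lit . lit . lit / lit . e
lit . lit . lit / lit . t
lit . lit . lit / lit . f
lit . lit . lit / lit . var

[e [t [f lit]] . [e [t [f lit]] . [e [t [f lit] / [t [f lit]]] . [e [t [f var]]]]]]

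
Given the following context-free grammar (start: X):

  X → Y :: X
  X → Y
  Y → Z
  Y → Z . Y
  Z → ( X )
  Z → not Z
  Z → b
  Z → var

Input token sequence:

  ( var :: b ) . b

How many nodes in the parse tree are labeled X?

[X [Y [Z ( [X [Y [Z var]] :: [X [Y [Z b]]]] )] . [Y [Z b]]]]

3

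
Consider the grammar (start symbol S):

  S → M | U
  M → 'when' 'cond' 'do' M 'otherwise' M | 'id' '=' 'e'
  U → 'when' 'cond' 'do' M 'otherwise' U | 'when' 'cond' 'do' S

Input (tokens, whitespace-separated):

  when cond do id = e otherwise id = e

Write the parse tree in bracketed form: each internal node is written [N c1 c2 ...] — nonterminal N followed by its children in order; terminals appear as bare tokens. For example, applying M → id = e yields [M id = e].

[S [M when cond do [M id = e] otherwise [M id = e]]]

S
M
when cond do M otherwise M
when cond do id = e otherwise M
when cond do id = e otherwise id = e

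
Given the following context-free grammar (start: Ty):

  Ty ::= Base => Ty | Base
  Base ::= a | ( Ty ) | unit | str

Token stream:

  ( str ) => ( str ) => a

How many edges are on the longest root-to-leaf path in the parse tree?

5

[Ty [Base ( [Ty [Base str]] )] => [Ty [Base ( [Ty [Base str]] )] => [Ty [Base a]]]]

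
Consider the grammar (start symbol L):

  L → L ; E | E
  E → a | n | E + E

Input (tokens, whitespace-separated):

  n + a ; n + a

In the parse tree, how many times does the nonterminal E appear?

[L [L [E [E n] + [E a]]] ; [E [E n] + [E a]]]

6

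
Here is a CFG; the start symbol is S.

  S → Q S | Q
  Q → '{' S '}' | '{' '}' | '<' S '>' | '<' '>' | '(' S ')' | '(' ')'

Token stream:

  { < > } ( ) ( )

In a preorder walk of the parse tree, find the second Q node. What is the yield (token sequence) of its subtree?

[S [Q { [S [Q < >]] }] [S [Q ( )] [S [Q ( )]]]]

< >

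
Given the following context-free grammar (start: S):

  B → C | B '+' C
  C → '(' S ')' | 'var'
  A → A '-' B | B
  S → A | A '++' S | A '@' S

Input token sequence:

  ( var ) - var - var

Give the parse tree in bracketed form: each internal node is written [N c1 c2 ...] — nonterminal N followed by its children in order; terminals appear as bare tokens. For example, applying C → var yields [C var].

[S [A [A [A [B [C ( [S [A [B [C var]]]] )]]] - [B [C var]]] - [B [C var]]]]

S
A
A - B
A - B - B
B - B - B
C - B - B
( S ) - B - B
( A ) - B - B
( B ) - B - B
( C ) - B - B
( var ) - B - B
( var ) - C - B
( var ) - var - B
( var ) - var - C
( var ) - var - var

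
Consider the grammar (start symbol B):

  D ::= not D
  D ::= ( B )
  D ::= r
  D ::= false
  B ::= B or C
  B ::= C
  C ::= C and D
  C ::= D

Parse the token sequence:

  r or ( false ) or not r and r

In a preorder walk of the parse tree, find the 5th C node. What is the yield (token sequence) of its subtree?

not r

[B [B [B [C [D r]]] or [C [D ( [B [C [D false]]] )]]] or [C [C [D not [D r]]] and [D r]]]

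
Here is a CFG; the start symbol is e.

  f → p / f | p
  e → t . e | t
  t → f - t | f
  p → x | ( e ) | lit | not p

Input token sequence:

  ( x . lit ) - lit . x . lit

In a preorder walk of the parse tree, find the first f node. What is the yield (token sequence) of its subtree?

[e [t [f [p ( [e [t [f [p x]]] . [e [t [f [p lit]]]]] )]] - [t [f [p lit]]]] . [e [t [f [p x]]] . [e [t [f [p lit]]]]]]

( x . lit )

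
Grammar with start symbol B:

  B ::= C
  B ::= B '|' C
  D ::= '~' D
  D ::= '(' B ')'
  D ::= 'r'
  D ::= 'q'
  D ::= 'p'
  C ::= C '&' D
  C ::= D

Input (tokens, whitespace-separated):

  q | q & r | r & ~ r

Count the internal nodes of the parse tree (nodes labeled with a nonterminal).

[B [B [B [C [D q]]] | [C [C [D q]] & [D r]]] | [C [C [D r]] & [D ~ [D r]]]]

14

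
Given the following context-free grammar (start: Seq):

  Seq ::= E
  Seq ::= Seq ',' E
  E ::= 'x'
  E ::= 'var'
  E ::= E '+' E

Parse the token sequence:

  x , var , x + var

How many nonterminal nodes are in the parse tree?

8

[Seq [Seq [Seq [E x]] , [E var]] , [E [E x] + [E var]]]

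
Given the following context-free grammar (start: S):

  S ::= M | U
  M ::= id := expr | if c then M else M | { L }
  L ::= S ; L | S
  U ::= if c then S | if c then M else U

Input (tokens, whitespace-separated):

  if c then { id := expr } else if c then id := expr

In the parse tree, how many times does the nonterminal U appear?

2

[S [U if c then [M { [L [S [M id := expr]]] }] else [U if c then [S [M id := expr]]]]]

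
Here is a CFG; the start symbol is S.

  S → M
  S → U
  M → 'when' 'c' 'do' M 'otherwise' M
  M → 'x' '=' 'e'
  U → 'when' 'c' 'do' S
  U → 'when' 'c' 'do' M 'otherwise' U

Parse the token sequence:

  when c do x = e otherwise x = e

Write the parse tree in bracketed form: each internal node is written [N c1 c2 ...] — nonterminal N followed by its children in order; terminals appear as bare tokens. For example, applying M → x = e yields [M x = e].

[S [M when c do [M x = e] otherwise [M x = e]]]

S
M
when c do M otherwise M
when c do x = e otherwise M
when c do x = e otherwise x = e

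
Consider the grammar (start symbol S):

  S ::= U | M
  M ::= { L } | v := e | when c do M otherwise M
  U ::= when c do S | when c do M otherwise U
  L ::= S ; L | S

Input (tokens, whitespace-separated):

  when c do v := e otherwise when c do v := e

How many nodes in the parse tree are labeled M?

[S [U when c do [M v := e] otherwise [U when c do [S [M v := e]]]]]

2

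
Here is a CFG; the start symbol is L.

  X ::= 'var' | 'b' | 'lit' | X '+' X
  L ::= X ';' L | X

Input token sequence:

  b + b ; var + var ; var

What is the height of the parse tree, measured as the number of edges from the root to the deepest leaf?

4

[L [X [X b] + [X b]] ; [L [X [X var] + [X var]] ; [L [X var]]]]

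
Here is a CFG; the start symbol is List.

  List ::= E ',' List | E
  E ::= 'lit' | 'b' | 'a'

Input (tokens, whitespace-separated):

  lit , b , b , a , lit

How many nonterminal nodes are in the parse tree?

[List [E lit] , [List [E b] , [List [E b] , [List [E a] , [List [E lit]]]]]]

10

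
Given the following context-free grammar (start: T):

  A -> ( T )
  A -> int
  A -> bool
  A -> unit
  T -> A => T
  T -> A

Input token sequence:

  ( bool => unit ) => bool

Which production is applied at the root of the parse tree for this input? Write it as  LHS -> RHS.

T -> A => T

[T [A ( [T [A bool] => [T [A unit]]] )] => [T [A bool]]]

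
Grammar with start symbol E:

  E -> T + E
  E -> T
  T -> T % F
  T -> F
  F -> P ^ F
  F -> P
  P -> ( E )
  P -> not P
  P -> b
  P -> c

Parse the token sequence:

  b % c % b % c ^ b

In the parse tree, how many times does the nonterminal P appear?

5

[E [T [T [T [T [F [P b]]] % [F [P c]]] % [F [P b]]] % [F [P c] ^ [F [P b]]]]]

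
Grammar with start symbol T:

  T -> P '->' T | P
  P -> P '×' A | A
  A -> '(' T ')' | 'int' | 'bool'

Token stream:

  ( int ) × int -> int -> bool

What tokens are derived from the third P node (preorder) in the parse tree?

[T [P [P [A ( [T [P [A int]]] )]] × [A int]] -> [T [P [A int]] -> [T [P [A bool]]]]]

int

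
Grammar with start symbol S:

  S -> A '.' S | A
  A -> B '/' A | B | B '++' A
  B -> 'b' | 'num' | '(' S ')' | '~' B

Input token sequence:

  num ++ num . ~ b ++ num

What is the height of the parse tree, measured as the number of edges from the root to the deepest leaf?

[S [A [B num] ++ [A [B num]]] . [S [A [B ~ [B b]] ++ [A [B num]]]]]

5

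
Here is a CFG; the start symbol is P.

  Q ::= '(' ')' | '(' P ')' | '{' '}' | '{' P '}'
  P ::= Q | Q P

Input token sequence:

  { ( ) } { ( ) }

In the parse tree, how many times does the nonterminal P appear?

4

[P [Q { [P [Q ( )]] }] [P [Q { [P [Q ( )]] }]]]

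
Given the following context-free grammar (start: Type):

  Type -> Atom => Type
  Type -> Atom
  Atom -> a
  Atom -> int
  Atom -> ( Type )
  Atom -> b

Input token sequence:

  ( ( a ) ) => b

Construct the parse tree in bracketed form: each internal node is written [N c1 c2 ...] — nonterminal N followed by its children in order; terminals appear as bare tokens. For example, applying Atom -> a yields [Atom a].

Type
Atom => Type
( Type ) => Type
( Atom ) => Type
( ( Type ) ) => Type
( ( Atom ) ) => Type
( ( a ) ) => Type
( ( a ) ) => Atom
( ( a ) ) => b

[Type [Atom ( [Type [Atom ( [Type [Atom a]] )]] )] => [Type [Atom b]]]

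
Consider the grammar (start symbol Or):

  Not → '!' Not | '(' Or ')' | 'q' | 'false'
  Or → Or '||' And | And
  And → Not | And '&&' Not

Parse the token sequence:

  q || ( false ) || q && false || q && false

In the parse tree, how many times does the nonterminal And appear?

7

[Or [Or [Or [Or [And [Not q]]] || [And [Not ( [Or [And [Not false]]] )]]] || [And [And [Not q]] && [Not false]]] || [And [And [Not q]] && [Not false]]]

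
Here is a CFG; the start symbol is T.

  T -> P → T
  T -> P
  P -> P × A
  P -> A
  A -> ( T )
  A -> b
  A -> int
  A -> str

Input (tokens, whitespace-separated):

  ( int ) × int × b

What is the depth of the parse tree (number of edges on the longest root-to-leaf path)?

[T [P [P [P [A ( [T [P [A int]]] )]] × [A int]] × [A b]]]

8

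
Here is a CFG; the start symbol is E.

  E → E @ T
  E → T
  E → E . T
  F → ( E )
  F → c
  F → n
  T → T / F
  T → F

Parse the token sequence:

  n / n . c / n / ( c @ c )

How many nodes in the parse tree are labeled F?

7

[E [E [T [T [F n]] / [F n]]] . [T [T [T [F c]] / [F n]] / [F ( [E [E [T [F c]]] @ [T [F c]]] )]]]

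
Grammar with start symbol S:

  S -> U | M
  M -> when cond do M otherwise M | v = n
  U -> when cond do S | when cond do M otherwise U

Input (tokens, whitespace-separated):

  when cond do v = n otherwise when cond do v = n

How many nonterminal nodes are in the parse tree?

6

[S [U when cond do [M v = n] otherwise [U when cond do [S [M v = n]]]]]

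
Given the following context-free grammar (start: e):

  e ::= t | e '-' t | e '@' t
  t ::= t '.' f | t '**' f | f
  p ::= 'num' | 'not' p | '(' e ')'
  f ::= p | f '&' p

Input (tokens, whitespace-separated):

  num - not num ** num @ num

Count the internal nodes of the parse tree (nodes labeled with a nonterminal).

[e [e [e [t [f [p num]]]] - [t [t [f [p not [p num]]]] ** [f [p num]]]] @ [t [f [p num]]]]

16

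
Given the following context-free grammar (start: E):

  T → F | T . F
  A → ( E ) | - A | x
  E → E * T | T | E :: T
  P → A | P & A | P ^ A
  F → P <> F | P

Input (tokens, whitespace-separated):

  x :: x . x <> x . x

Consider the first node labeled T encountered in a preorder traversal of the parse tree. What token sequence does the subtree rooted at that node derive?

x

[E [E [T [F [P [A x]]]]] :: [T [T [T [F [P [A x]]]] . [F [P [A x]] <> [F [P [A x]]]]] . [F [P [A x]]]]]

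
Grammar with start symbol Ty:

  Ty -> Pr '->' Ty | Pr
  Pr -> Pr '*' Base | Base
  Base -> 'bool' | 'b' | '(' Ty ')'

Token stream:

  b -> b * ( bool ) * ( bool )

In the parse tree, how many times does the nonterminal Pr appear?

6

[Ty [Pr [Base b]] -> [Ty [Pr [Pr [Pr [Base b]] * [Base ( [Ty [Pr [Base bool]]] )]] * [Base ( [Ty [Pr [Base bool]]] )]]]]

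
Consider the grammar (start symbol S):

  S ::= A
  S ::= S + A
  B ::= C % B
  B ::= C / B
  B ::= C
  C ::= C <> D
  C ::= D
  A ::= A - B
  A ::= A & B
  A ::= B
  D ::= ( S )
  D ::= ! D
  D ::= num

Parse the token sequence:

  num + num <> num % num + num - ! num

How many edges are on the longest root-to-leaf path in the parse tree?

[S [S [S [A [B [C [D num]]]]] + [A [B [C [C [D num]] <> [D num]] % [B [C [D num]]]]]] + [A [A [B [C [D num]]]] - [B [C [D ! [D num]]]]]]

7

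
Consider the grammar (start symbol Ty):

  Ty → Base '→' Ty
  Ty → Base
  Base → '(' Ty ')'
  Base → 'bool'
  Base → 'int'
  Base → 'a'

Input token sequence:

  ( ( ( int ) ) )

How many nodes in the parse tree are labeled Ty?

[Ty [Base ( [Ty [Base ( [Ty [Base ( [Ty [Base int]] )]] )]] )]]

4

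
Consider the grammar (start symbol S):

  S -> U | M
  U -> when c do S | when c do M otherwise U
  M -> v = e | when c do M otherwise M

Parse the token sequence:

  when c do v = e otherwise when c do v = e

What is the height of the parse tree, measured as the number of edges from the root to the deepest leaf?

[S [U when c do [M v = e] otherwise [U when c do [S [M v = e]]]]]

5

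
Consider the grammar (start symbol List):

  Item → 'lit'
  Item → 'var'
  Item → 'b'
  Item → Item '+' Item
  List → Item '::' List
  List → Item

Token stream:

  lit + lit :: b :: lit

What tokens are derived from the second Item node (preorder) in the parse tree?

[List [Item [Item lit] + [Item lit]] :: [List [Item b] :: [List [Item lit]]]]

lit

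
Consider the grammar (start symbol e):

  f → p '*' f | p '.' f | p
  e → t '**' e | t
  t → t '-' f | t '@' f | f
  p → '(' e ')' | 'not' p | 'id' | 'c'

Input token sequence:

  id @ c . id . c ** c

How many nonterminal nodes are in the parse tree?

15

[e [t [t [f [p id]]] @ [f [p c] . [f [p id] . [f [p c]]]]] ** [e [t [f [p c]]]]]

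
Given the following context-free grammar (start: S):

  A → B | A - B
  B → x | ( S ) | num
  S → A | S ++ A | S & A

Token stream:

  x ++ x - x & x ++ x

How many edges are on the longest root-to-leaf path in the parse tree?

[S [S [S [S [A [B x]]] ++ [A [A [B x]] - [B x]]] & [A [B x]]] ++ [A [B x]]]

6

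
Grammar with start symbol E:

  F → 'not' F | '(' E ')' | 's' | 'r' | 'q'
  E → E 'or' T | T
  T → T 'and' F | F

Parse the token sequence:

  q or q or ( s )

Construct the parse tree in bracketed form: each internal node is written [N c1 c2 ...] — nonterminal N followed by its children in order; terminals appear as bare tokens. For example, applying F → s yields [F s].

[E [E [E [T [F q]]] or [T [F q]]] or [T [F ( [E [T [F s]]] )]]]

E
E or T
E or T or T
T or T or T
F or T or T
q or T or T
q or F or T
q or q or T
q or q or F
q or q or ( E )
q or q or ( T )
q or q or ( F )
q or q or ( s )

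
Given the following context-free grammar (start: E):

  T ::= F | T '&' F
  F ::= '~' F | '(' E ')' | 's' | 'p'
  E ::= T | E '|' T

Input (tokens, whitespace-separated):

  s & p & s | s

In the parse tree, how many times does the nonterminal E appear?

[E [E [T [T [T [F s]] & [F p]] & [F s]]] | [T [F s]]]

2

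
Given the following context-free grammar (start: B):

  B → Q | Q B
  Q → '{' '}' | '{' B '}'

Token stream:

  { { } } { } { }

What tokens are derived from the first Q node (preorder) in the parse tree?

{ { } }

[B [Q { [B [Q { }]] }] [B [Q { }] [B [Q { }]]]]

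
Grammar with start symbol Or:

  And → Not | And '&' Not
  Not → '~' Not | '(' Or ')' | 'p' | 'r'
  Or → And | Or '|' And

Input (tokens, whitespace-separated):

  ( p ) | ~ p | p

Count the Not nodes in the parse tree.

5

[Or [Or [Or [And [Not ( [Or [And [Not p]]] )]]] | [And [Not ~ [Not p]]]] | [And [Not p]]]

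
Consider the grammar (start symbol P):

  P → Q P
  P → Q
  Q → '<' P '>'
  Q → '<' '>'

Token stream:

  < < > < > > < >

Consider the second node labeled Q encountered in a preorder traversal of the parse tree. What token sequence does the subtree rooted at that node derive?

[P [Q < [P [Q < >] [P [Q < >]]] >] [P [Q < >]]]

< >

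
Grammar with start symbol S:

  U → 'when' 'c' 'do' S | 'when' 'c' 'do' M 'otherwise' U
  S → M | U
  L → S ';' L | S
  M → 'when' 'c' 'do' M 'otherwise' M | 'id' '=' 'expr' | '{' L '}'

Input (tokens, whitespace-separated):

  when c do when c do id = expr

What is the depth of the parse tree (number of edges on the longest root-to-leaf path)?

[S [U when c do [S [U when c do [S [M id = expr]]]]]]

6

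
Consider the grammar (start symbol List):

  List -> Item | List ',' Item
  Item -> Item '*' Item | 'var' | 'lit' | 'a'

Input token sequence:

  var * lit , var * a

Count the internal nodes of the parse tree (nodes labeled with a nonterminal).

8

[List [List [Item [Item var] * [Item lit]]] , [Item [Item var] * [Item a]]]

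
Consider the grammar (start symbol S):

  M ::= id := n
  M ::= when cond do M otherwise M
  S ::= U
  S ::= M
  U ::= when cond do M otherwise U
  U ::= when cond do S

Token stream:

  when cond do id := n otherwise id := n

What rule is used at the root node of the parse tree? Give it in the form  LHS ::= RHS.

[S [M when cond do [M id := n] otherwise [M id := n]]]

S ::= M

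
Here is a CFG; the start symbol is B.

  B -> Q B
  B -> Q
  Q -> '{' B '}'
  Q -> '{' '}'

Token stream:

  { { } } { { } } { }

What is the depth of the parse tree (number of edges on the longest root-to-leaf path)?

5

[B [Q { [B [Q { }]] }] [B [Q { [B [Q { }]] }] [B [Q { }]]]]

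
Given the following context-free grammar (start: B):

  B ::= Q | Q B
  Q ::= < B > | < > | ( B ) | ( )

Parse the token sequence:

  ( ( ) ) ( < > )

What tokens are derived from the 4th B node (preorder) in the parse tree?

< >

[B [Q ( [B [Q ( )]] )] [B [Q ( [B [Q < >]] )]]]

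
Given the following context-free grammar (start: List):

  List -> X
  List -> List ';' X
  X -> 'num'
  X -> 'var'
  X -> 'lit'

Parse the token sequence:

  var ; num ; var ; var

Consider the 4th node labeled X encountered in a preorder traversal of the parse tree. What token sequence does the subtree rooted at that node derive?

[List [List [List [List [X var]] ; [X num]] ; [X var]] ; [X var]]

var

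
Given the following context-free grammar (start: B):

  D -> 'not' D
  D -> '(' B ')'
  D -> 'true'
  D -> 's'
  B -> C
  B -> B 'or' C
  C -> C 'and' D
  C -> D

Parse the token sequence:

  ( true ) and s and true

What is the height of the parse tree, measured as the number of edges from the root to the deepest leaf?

8

[B [C [C [C [D ( [B [C [D true]]] )]] and [D s]] and [D true]]]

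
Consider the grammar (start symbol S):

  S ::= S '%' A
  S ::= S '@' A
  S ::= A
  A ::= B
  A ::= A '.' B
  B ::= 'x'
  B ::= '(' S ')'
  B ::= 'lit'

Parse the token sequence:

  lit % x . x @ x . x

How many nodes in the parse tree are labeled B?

[S [S [S [A [B lit]]] % [A [A [B x]] . [B x]]] @ [A [A [B x]] . [B x]]]

5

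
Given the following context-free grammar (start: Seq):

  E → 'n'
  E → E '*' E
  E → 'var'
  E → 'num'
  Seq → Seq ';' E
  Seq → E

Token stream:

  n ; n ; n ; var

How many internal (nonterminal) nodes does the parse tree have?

8

[Seq [Seq [Seq [Seq [E n]] ; [E n]] ; [E n]] ; [E var]]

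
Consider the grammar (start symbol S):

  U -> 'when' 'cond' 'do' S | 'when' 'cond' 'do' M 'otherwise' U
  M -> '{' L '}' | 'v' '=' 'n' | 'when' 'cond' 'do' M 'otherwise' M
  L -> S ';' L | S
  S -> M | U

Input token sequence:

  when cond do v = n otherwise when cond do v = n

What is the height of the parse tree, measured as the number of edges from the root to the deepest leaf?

5

[S [U when cond do [M v = n] otherwise [U when cond do [S [M v = n]]]]]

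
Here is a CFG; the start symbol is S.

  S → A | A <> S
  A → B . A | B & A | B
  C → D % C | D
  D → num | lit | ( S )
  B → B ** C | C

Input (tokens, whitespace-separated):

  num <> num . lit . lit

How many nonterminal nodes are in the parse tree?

[S [A [B [C [D num]]]] <> [S [A [B [C [D num]]] . [A [B [C [D lit]]] . [A [B [C [D lit]]]]]]]]

18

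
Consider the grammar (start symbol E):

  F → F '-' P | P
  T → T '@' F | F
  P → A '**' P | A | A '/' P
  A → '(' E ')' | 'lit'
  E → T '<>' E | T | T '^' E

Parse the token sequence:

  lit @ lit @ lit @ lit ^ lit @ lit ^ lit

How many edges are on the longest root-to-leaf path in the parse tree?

8

[E [T [T [T [T [F [P [A lit]]]] @ [F [P [A lit]]]] @ [F [P [A lit]]]] @ [F [P [A lit]]]] ^ [E [T [T [F [P [A lit]]]] @ [F [P [A lit]]]] ^ [E [T [F [P [A lit]]]]]]]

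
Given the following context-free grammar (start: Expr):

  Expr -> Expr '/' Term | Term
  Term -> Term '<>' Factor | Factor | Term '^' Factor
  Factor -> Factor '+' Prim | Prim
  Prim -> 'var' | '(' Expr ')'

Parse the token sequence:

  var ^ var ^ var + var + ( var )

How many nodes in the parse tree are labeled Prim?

6

[Expr [Term [Term [Term [Factor [Prim var]]] ^ [Factor [Prim var]]] ^ [Factor [Factor [Factor [Prim var]] + [Prim var]] + [Prim ( [Expr [Term [Factor [Prim var]]]] )]]]]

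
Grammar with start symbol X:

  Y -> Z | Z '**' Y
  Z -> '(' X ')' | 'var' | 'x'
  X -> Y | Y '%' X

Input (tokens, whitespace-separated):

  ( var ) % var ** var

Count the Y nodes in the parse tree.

[X [Y [Z ( [X [Y [Z var]]] )]] % [X [Y [Z var] ** [Y [Z var]]]]]

4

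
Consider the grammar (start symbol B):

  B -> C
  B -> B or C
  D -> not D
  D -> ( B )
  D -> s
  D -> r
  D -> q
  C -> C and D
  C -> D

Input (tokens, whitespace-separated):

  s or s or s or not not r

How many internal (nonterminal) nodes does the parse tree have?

14

[B [B [B [B [C [D s]]] or [C [D s]]] or [C [D s]]] or [C [D not [D not [D r]]]]]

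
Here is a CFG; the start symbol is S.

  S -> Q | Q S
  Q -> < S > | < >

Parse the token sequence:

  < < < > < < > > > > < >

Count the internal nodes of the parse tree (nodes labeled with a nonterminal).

[S [Q < [S [Q < [S [Q < >] [S [Q < [S [Q < >]] >]]] >]] >] [S [Q < >]]]

12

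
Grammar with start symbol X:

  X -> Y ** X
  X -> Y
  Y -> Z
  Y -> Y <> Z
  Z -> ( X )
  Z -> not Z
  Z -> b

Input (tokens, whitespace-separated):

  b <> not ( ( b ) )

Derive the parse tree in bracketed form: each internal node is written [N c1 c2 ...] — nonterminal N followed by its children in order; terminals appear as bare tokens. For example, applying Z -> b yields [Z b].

[X [Y [Y [Z b]] <> [Z not [Z ( [X [Y [Z ( [X [Y [Z b]]] )]]] )]]]]

X
Y
Y <> Z
Z <> Z
b <> Z
b <> not Z
b <> not ( X )
b <> not ( Y )
b <> not ( Z )
b <> not ( ( X ) )
b <> not ( ( Y ) )
b <> not ( ( Z ) )
b <> not ( ( b ) )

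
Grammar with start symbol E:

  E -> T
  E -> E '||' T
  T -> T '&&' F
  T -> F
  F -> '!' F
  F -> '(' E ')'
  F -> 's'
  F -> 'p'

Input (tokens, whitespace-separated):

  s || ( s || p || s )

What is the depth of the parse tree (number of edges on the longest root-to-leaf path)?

[E [E [T [F s]]] || [T [F ( [E [E [E [T [F s]]] || [T [F p]]] || [T [F s]]] )]]]

8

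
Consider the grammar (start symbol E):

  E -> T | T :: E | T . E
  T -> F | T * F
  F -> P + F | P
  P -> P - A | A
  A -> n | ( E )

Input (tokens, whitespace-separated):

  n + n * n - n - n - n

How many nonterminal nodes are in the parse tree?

[E [T [T [F [P [A n]] + [F [P [A n]]]]] * [F [P [P [P [P [A n]] - [A n]] - [A n]] - [A n]]]]]

18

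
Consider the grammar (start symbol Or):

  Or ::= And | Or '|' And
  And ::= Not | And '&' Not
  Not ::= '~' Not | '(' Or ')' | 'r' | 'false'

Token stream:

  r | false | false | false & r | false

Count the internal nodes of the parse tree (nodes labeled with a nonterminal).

[Or [Or [Or [Or [Or [And [Not r]]] | [And [Not false]]] | [And [Not false]]] | [And [And [Not false]] & [Not r]]] | [And [Not false]]]

17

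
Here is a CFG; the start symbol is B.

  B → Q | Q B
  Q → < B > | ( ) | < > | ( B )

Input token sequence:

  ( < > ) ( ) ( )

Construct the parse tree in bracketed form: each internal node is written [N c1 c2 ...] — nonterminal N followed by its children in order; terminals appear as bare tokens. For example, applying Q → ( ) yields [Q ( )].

B
Q B
( B ) B
( Q ) B
( < > ) B
( < > ) Q B
( < > ) ( ) B
( < > ) ( ) Q
( < > ) ( ) ( )

[B [Q ( [B [Q < >]] )] [B [Q ( )] [B [Q ( )]]]]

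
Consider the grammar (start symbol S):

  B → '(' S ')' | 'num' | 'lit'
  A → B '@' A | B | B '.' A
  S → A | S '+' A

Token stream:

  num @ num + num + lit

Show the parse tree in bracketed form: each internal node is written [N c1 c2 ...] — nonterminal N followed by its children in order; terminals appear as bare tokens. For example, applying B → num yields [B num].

S
S + A
S + A + A
A + A + A
B @ A + A + A
num @ A + A + A
num @ B + A + A
num @ num + A + A
num @ num + B + A
num @ num + num + A
num @ num + num + B
num @ num + num + lit

[S [S [S [A [B num] @ [A [B num]]]] + [A [B num]]] + [A [B lit]]]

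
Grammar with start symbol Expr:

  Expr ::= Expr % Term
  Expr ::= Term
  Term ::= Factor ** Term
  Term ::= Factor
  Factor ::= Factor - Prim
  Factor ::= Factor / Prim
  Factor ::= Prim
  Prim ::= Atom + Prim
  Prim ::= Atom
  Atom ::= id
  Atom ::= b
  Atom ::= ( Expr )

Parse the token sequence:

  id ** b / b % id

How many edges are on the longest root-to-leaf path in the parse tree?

8

[Expr [Expr [Term [Factor [Prim [Atom id]]] ** [Term [Factor [Factor [Prim [Atom b]]] / [Prim [Atom b]]]]]] % [Term [Factor [Prim [Atom id]]]]]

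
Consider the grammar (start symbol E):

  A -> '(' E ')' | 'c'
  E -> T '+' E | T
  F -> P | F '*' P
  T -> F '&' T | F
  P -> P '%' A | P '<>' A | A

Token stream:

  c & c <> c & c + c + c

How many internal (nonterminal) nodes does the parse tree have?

[E [T [F [P [A c]]] & [T [F [P [P [A c]] <> [A c]]] & [T [F [P [A c]]]]]] + [E [T [F [P [A c]]]] + [E [T [F [P [A c]]]]]]]

25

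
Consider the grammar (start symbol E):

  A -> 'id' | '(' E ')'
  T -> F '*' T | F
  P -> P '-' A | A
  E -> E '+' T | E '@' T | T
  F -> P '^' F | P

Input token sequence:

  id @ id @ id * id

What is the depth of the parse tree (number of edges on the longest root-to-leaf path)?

[E [E [E [T [F [P [A id]]]]] @ [T [F [P [A id]]]]] @ [T [F [P [A id]]] * [T [F [P [A id]]]]]]

7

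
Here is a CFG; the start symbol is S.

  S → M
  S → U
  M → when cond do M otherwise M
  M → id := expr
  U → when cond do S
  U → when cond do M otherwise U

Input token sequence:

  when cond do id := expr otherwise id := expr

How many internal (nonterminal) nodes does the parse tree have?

4

[S [M when cond do [M id := expr] otherwise [M id := expr]]]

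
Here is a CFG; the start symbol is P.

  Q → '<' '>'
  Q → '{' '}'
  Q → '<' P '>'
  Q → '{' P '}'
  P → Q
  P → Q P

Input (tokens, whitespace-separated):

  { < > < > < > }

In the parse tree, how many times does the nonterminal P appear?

[P [Q { [P [Q < >] [P [Q < >] [P [Q < >]]]] }]]

4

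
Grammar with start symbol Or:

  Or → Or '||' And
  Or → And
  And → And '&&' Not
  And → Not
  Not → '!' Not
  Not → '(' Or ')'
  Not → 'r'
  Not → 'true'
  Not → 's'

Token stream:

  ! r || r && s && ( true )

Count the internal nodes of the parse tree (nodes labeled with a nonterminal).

[Or [Or [And [Not ! [Not r]]]] || [And [And [And [Not r]] && [Not s]] && [Not ( [Or [And [Not true]]] )]]]

14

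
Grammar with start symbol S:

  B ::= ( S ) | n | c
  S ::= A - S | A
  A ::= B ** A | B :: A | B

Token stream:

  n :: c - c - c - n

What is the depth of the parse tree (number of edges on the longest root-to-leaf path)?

6

[S [A [B n] :: [A [B c]]] - [S [A [B c]] - [S [A [B c]] - [S [A [B n]]]]]]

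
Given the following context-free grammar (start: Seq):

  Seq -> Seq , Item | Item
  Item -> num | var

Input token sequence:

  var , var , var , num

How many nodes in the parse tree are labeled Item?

4

[Seq [Seq [Seq [Seq [Item var]] , [Item var]] , [Item var]] , [Item num]]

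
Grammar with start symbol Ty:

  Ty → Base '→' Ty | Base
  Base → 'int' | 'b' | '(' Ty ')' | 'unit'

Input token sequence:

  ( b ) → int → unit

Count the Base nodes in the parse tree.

4

[Ty [Base ( [Ty [Base b]] )] → [Ty [Base int] → [Ty [Base unit]]]]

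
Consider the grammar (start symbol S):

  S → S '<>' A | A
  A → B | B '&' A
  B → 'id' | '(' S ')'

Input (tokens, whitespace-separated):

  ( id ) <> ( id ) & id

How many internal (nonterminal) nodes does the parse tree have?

14

[S [S [A [B ( [S [A [B id]]] )]]] <> [A [B ( [S [A [B id]]] )] & [A [B id]]]]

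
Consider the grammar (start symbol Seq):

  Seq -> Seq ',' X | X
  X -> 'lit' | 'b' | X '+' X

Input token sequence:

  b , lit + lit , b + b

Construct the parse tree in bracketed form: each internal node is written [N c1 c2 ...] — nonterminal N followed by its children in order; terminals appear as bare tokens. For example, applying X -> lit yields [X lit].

Seq
Seq , X
Seq , X , X
X , X , X
b , X , X
b , X + X , X
b , lit + X , X
b , lit + lit , X
b , lit + lit , X + X
b , lit + lit , b + X
b , lit + lit , b + b

[Seq [Seq [Seq [X b]] , [X [X lit] + [X lit]]] , [X [X b] + [X b]]]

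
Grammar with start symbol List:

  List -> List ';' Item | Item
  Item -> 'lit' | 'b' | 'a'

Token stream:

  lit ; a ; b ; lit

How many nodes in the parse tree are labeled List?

4

[List [List [List [List [Item lit]] ; [Item a]] ; [Item b]] ; [Item lit]]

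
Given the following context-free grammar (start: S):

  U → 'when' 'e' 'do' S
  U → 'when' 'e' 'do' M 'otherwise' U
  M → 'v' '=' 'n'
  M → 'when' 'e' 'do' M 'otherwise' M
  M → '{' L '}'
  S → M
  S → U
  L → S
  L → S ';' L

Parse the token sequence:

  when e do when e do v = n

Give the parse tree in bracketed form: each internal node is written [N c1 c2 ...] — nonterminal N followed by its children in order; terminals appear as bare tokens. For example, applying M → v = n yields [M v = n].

[S [U when e do [S [U when e do [S [M v = n]]]]]]

S
U
when e do S
when e do U
when e do when e do S
when e do when e do M
when e do when e do v = n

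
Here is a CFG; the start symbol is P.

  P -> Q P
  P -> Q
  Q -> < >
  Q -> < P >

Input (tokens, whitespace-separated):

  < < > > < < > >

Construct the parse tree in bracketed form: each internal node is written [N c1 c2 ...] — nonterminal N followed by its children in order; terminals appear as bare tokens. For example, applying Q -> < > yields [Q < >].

[P [Q < [P [Q < >]] >] [P [Q < [P [Q < >]] >]]]

P
Q P
< P > P
< Q > P
< < > > P
< < > > Q
< < > > < P >
< < > > < Q >
< < > > < < > >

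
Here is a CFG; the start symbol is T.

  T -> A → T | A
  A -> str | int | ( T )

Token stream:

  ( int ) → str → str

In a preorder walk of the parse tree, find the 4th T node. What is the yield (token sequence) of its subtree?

str

[T [A ( [T [A int]] )] → [T [A str] → [T [A str]]]]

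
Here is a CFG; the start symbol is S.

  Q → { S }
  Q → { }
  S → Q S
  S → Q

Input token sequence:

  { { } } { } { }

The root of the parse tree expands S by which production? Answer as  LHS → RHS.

S → Q S

[S [Q { [S [Q { }]] }] [S [Q { }] [S [Q { }]]]]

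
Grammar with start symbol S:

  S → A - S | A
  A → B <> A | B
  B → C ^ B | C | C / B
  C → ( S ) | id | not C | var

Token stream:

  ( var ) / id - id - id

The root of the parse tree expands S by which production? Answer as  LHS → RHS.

[S [A [B [C ( [S [A [B [C var]]]] )] / [B [C id]]]] - [S [A [B [C id]]] - [S [A [B [C id]]]]]]

S → A - S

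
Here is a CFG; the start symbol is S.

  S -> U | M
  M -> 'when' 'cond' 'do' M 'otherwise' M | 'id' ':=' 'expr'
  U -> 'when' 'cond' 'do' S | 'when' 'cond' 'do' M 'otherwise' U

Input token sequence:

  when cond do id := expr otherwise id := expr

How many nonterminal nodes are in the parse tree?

[S [M when cond do [M id := expr] otherwise [M id := expr]]]

4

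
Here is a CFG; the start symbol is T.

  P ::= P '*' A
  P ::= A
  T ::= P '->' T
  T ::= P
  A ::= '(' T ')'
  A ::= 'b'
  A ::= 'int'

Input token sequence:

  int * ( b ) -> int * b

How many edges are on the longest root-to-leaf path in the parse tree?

6

[T [P [P [A int]] * [A ( [T [P [A b]]] )]] -> [T [P [P [A int]] * [A b]]]]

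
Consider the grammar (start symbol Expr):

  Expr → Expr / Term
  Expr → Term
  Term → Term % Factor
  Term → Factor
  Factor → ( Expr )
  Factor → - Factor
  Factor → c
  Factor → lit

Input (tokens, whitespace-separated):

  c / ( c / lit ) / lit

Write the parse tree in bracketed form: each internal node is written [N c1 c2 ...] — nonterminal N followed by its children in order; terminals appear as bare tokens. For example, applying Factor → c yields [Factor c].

Expr
Expr / Term
Expr / Term / Term
Term / Term / Term
Factor / Term / Term
c / Term / Term
c / Factor / Term
c / ( Expr ) / Term
c / ( Expr / Term ) / Term
c / ( Term / Term ) / Term
c / ( Factor / Term ) / Term
c / ( c / Term ) / Term
c / ( c / Factor ) / Term
c / ( c / lit ) / Term
c / ( c / lit ) / Factor
c / ( c / lit ) / lit

[Expr [Expr [Expr [Term [Factor c]]] / [Term [Factor ( [Expr [Expr [Term [Factor c]]] / [Term [Factor lit]]] )]]] / [Term [Factor lit]]]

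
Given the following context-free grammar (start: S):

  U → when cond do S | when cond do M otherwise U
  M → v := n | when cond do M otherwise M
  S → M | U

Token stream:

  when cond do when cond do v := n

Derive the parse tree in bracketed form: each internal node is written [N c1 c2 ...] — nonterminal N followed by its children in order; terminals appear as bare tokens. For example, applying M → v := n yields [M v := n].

S
U
when cond do S
when cond do U
when cond do when cond do S
when cond do when cond do M
when cond do when cond do v := n

[S [U when cond do [S [U when cond do [S [M v := n]]]]]]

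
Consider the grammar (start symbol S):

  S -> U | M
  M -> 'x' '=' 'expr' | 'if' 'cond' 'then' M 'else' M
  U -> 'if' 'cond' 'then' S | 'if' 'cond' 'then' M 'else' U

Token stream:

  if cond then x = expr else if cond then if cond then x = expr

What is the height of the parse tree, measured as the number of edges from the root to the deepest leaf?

7

[S [U if cond then [M x = expr] else [U if cond then [S [U if cond then [S [M x = expr]]]]]]]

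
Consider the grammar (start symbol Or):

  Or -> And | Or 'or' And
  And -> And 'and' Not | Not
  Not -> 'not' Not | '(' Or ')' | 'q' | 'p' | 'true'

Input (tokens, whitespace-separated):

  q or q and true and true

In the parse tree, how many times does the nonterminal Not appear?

4

[Or [Or [And [Not q]]] or [And [And [And [Not q]] and [Not true]] and [Not true]]]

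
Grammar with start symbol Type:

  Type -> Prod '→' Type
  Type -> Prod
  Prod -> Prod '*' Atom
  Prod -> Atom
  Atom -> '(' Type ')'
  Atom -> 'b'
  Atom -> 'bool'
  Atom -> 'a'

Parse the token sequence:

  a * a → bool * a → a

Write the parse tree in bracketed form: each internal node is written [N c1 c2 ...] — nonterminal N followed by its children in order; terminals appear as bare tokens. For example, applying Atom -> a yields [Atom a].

[Type [Prod [Prod [Atom a]] * [Atom a]] → [Type [Prod [Prod [Atom bool]] * [Atom a]] → [Type [Prod [Atom a]]]]]

Type
Prod → Type
Prod * Atom → Type
Atom * Atom → Type
a * Atom → Type
a * a → Type
a * a → Prod → Type
a * a → Prod * Atom → Type
a * a → Atom * Atom → Type
a * a → bool * Atom → Type
a * a → bool * a → Type
a * a → bool * a → Prod
a * a → bool * a → Atom
a * a → bool * a → a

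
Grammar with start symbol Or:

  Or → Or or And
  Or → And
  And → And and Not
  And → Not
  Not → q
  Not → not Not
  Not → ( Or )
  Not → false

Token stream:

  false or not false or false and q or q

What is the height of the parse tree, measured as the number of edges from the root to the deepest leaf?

[Or [Or [Or [Or [And [Not false]]] or [And [Not not [Not false]]]] or [And [And [Not false]] and [Not q]]] or [And [Not q]]]

6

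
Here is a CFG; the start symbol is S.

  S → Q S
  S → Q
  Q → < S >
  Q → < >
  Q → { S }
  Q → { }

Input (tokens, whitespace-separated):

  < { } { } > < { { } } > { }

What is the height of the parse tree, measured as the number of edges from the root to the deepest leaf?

7

[S [Q < [S [Q { }] [S [Q { }]]] >] [S [Q < [S [Q { [S [Q { }]] }]] >] [S [Q { }]]]]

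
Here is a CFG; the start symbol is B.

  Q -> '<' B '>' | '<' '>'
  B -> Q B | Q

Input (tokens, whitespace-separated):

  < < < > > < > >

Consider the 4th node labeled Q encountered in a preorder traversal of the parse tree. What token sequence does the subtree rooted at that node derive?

< >

[B [Q < [B [Q < [B [Q < >]] >] [B [Q < >]]] >]]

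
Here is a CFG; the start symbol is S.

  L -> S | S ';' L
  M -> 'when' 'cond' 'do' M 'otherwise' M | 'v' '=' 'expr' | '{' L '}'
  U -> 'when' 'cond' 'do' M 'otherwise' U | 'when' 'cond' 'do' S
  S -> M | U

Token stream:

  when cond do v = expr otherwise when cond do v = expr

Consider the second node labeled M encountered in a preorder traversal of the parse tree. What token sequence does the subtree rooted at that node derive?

v = expr

[S [U when cond do [M v = expr] otherwise [U when cond do [S [M v = expr]]]]]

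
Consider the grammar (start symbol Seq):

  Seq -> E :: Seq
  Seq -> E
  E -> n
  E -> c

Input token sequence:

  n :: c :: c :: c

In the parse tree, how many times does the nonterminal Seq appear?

4

[Seq [E n] :: [Seq [E c] :: [Seq [E c] :: [Seq [E c]]]]]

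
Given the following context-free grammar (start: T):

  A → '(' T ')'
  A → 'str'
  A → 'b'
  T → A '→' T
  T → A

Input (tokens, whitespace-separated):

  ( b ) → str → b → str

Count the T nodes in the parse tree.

[T [A ( [T [A b]] )] → [T [A str] → [T [A b] → [T [A str]]]]]

5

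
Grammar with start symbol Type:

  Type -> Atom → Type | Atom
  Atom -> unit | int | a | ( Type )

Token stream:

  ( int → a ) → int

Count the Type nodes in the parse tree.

4

[Type [Atom ( [Type [Atom int] → [Type [Atom a]]] )] → [Type [Atom int]]]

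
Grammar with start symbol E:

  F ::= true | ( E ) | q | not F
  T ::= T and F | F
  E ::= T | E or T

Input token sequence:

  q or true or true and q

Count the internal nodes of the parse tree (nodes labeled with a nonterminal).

11

[E [E [E [T [F q]]] or [T [F true]]] or [T [T [F true]] and [F q]]]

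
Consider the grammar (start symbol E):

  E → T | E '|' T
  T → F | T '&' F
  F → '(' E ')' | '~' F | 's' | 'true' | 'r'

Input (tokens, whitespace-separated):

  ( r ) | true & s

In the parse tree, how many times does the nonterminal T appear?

[E [E [T [F ( [E [T [F r]]] )]]] | [T [T [F true]] & [F s]]]

4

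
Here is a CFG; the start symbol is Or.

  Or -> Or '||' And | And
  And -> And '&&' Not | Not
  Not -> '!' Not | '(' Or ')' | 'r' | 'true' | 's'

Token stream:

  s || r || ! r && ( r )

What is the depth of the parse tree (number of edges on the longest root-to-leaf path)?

6

[Or [Or [Or [And [Not s]]] || [And [Not r]]] || [And [And [Not ! [Not r]]] && [Not ( [Or [And [Not r]]] )]]]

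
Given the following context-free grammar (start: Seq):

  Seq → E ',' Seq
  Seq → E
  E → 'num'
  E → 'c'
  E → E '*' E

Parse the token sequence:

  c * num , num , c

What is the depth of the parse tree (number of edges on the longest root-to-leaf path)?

[Seq [E [E c] * [E num]] , [Seq [E num] , [Seq [E c]]]]

4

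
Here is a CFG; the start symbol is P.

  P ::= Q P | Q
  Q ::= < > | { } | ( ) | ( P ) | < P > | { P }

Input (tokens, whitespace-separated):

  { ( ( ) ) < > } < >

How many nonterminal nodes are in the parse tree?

10

[P [Q { [P [Q ( [P [Q ( )]] )] [P [Q < >]]] }] [P [Q < >]]]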